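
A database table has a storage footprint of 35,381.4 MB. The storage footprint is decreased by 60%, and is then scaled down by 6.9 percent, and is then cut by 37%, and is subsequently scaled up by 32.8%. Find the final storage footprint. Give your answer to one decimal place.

Each change multiplies by a factor: 0.4 × 0.931 × 0.63 × 1.328 = 0.311564736.
35,381.4 × 0.311564736 = 11023.5965503104 ≈ 11,023.6.

11,023.6 MB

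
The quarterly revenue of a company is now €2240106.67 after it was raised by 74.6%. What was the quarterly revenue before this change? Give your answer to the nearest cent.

The overall multiplier applied was 1.746.
So the original quarterly revenue was €2240106.67 ÷ 1.746 ≈ €1282993.51.

€1282993.51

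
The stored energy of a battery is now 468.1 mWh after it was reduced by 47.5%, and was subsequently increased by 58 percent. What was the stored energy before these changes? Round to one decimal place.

564.3 mWh

Undoing the 58% increase: 468.1 ÷ 1.58 ≈ 296.265823.
Undoing the 47.5% decrease: 296.265823 ÷ 0.525 ≈ 564.3 mWh.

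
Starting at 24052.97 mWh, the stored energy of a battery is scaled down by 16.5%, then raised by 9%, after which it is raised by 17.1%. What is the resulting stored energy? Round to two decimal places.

Each change multiplies by a factor: 0.835 × 1.09 × 1.171 = 1.06578565.
24052.97 × 1.06578565 = 25635.3102658805 ≈ 25635.31.

25635.31 mWh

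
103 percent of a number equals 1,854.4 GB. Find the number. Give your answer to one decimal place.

1,800.4 GB

1,854.4 GB ÷ 1.03 ≈ 1,800.4 GB.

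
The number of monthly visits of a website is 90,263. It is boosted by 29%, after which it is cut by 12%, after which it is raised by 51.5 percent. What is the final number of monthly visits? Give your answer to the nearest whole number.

155,237

Each change multiplies by a factor: 1.29 × 0.88 × 1.515 = 1.719828.
90,263 × 1.719828 = 155236.834764 ≈ 155,237.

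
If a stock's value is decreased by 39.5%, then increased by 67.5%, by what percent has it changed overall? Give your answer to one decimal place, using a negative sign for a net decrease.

The combined multiplier is 0.605 × 1.675 = 1.013375.
That corresponds to an increase of 1.3%.

1.3%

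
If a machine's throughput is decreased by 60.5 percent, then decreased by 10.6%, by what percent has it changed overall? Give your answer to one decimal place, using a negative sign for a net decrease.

A 60.5% decrease multiplies by 0.395.
Then a 10.6% decrease: 0.395 × 0.894 = 0.35313.
Overall factor 0.35313, i.e. -64.7%.

-64.7%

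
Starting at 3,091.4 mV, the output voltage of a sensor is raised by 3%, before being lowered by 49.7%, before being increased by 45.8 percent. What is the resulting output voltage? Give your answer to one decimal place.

After the 3% increase: 3,091.4 × 1.03 = 3184.142.
49.7% decrease: 3184.142 × 0.503 = 1601.623426.
After the 45.8% increase: 1601.623426 × 1.458 = 2335.166955108 ≈ 2,335.2.

2,335.2 mV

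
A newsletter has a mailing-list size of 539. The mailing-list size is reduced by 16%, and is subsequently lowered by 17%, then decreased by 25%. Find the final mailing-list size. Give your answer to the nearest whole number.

Each change multiplies by a factor: 0.84 × 0.83 × 0.75 = 0.5229.
539 × 0.5229 = 281.8431 ≈ 282.

282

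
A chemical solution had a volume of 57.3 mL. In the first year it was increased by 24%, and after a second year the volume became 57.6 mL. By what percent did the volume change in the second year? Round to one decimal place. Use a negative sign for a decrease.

After the first year: 57.3 × 1.24 = 71.052.
Second-year multiplier: 57.6 ÷ 71.052 ≈ 0.81067.
That is a change of -18.9%.

-18.9%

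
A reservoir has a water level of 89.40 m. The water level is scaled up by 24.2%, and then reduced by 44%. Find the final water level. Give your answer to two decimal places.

Each change multiplies by a factor: 1.242 × 0.56 = 0.69552.
89.40 × 0.69552 = 62.179488 ≈ 62.18.

62.18 m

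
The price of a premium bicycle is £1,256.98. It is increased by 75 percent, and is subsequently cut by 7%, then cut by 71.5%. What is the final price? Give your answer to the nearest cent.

£583.03

75% increase: £1,256.98 × 1.75 = £2199.715.
After the 7% decrease: £2199.715 × 0.93 = £2045.73495.
After the 71.5% decrease: £2045.73495 × 0.285 = £583.03446075 ≈ £583.03.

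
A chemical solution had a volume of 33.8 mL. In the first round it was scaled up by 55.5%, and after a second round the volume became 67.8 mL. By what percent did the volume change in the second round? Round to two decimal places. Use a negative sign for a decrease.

29.00%

After the first round: 33.8 × 1.555 = 52.559.
Second-round multiplier: 67.8 ÷ 52.559 ≈ 1.289979.
That is a change of 29.00%.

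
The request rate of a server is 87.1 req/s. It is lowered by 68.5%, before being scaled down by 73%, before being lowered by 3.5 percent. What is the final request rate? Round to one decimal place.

7.1 req/s

68.5% decrease: 87.1 × 0.315 = 27.4365.
73% decrease: 27.4365 × 0.27 = 7.407855.
Apply the 3.5% decrease: 7.407855 × 0.965 = 7.148580075 ≈ 7.1.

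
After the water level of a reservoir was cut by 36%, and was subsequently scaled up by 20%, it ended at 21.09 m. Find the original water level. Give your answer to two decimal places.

27.46 m

Undoing the 20% increase: 21.09 ÷ 1.2 = 17.575.
Undoing the 36% decrease: 17.575 ÷ 0.64 ≈ 27.46 m.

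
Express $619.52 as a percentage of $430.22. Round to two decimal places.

144.00%

$619.52 ÷ $430.22 ≈ 144.00%.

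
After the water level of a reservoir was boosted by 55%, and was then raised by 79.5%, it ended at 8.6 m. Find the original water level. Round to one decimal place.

3.1 m

Undoing the 79.5% increase: 8.6 ÷ 1.795 ≈ 4.791086.
Undoing the 55% increase: 4.791086 ÷ 1.55 ≈ 3.1 m.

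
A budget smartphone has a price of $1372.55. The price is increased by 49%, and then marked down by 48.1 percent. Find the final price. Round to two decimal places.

$1061.41

Apply the 49% increase: $1372.55 × 1.49 = $2045.0995.
After the 48.1% decrease: $2045.0995 × 0.519 = $1061.4066405 ≈ $1061.41.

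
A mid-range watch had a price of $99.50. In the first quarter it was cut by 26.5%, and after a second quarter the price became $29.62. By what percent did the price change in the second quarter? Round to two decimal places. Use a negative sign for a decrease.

-59.50%

After the first quarter: $99.50 × 0.735 = $73.1325.
Second-quarter multiplier: $29.62 ÷ $73.1325 ≈ 0.405018.
That is a change of -59.50%.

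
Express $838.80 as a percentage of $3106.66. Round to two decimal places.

27.00%

$838.80 ÷ $3106.66 ≈ 27.00%.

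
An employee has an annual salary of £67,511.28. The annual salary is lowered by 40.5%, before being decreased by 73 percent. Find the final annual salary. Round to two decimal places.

£10,845.69

Apply the 40.5% decrease: £67,511.28 × 0.595 = £40169.2116.
Apply the 73% decrease: £40169.2116 × 0.27 = £10845.687132 ≈ £10,845.69.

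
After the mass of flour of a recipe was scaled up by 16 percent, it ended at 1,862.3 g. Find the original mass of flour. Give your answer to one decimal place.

1,605.4 g

The overall multiplier applied was 1.16.
So the original mass of flour was 1,862.3 ÷ 1.16 ≈ 1,605.4 g.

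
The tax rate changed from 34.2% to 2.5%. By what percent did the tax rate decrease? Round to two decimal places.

The change is 2.5 − 34.2 = -31.7 percentage points.
Relative to the original 34.2%, that is -31.7 ÷ 34.2 ≈ -92.69%.
So the tax rate fell by 92.69%.

92.69%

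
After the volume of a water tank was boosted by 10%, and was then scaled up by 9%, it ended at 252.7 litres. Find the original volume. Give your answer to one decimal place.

210.8 litres

The overall multiplier applied was 1.1 × 1.09 = 1.199.
So the original volume was 252.7 ÷ 1.199 ≈ 210.8 litres.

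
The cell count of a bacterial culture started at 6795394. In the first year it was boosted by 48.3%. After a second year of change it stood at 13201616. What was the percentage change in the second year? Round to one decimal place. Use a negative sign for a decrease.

After the first year: 6795394 × 1.483 = 10077569.302.
Second-year multiplier: 13201616 ÷ 10077569.302 ≈ 1.31.
That is a change of 31.0%.

31.0%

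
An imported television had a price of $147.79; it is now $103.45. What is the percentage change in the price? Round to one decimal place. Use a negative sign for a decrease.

-30.0%

Change: $103.45 − $147.79 = -$44.34.
Relative to the original: -$44.34 ÷ $147.79 ≈ -30.0%.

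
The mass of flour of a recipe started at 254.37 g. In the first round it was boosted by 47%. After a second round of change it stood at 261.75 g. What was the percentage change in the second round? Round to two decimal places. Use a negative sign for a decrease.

After the first round: 254.37 × 1.47 = 373.9239.
Second-round multiplier: 261.75 ÷ 373.9239 ≈ 0.700009.
That is a change of -30.00%.

-30.00%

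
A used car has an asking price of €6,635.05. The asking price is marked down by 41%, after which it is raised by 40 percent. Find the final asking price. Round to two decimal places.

€5,480.55

Each change multiplies by a factor: 0.59 × 1.4 = 0.826.
€6,635.05 × 0.826 = €5480.5513 ≈ €5,480.55.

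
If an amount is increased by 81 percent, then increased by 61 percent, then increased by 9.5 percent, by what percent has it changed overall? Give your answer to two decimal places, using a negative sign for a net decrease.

219.09%

The combined multiplier is 1.81 × 1.61 × 1.095 = 3.1909395.
That corresponds to an increase of 219.09%.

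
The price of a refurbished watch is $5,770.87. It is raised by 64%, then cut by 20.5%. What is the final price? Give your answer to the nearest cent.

$7,524.06

Each change multiplies by a factor: 1.64 × 0.795 = 1.3038.
$5,770.87 × 1.3038 = $7524.060306 ≈ $7,524.06.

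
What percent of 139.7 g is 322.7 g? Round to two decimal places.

230.99%

322.7 g ÷ 139.7 g ≈ 230.99%.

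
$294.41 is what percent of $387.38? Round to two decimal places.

$294.41 ÷ $387.38 ≈ 76.00%.

76.00%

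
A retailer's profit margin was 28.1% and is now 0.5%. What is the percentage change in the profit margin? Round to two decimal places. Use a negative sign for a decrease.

The change is 0.5 − 28.1 = -27.6 percentage points.
Relative to the original 28.1%, that is -27.6 ÷ 28.1 ≈ -98.22%.

-98.22%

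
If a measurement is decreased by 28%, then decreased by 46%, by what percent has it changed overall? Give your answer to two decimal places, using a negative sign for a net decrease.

The combined multiplier is 0.72 × 0.54 = 0.3888.
That corresponds to a decrease of 61.12%.

-61.12%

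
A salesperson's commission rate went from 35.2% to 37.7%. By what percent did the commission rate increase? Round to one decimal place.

The change is 37.7 − 35.2 = 2.5 percentage points.
Relative to the original 35.2%, that is 2.5 ÷ 35.2 ≈ 7.1%.
So the commission rate rose by 7.1%.

7.1%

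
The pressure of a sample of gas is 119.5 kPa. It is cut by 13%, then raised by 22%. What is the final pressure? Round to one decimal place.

126.8 kPa

Apply the 13% decrease: 119.5 × 0.87 = 103.965.
22% increase: 103.965 × 1.22 = 126.8373 ≈ 126.8.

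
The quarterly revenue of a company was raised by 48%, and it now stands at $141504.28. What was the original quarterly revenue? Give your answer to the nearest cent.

$95611.00

The overall multiplier applied was 1.48.
So the original quarterly revenue was $141504.28 ÷ 1.48 = $95611.00.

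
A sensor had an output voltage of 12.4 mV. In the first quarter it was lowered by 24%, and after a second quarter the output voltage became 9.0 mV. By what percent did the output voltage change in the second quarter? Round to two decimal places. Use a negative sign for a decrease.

After the first quarter: 12.4 × 0.76 = 9.424.
Second-quarter multiplier: 9.0 ÷ 9.424 ≈ 0.955008.
That is a change of -4.50%.

-4.50%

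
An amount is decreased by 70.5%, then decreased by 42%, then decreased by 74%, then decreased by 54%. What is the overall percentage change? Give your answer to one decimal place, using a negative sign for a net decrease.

The combined multiplier is 0.295 × 0.58 × 0.26 × 0.46 = 0.02046356.
That corresponds to a decrease of 98.0%.

-98.0%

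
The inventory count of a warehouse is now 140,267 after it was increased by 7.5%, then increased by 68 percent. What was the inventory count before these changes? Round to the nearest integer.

77,667

Undoing the 68% increase: 140,267 ÷ 1.68 ≈ 83492.261905.
Undoing the 7.5% increase: 83492.261905 ÷ 1.075 ≈ 77,667.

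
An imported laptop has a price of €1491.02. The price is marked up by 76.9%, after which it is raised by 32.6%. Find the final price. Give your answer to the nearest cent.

€3497.48

Each change multiplies by a factor: 1.769 × 1.326 = 2.345694.
€1491.02 × 2.345694 = €3497.47666788 ≈ €3497.48.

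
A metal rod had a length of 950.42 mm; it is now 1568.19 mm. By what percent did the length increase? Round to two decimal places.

65.00%

Change: 1568.19 − 950.42 = 617.77.
Relative to the original: 617.77 ÷ 950.42 ≈ 65.00%.
So the length increased by 65.00%.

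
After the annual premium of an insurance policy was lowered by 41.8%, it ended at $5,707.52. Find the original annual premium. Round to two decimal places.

$9,806.74

The overall multiplier applied was 0.582.
So the original annual premium was $5,707.52 ÷ 0.582 ≈ $9,806.74.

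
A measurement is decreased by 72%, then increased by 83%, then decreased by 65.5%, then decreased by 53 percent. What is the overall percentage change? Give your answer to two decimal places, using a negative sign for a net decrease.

The combined multiplier is 0.28 × 1.83 × 0.345 × 0.47 = 0.08308566.
That corresponds to a decrease of 91.69%.

-91.69%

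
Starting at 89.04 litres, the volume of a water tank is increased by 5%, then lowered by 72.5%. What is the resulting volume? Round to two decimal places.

25.71 litres

Each change multiplies by a factor: 1.05 × 0.275 = 0.28875.
89.04 × 0.28875 = 25.7103 ≈ 25.71.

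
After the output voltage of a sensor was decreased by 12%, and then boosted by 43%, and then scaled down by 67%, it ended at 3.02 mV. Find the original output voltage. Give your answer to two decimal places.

7.27 mV

Undoing the 67% decrease: 3.02 ÷ 0.33 ≈ 9.151515.
Undoing the 43% increase: 9.151515 ÷ 1.43 ≈ 6.399661.
Undoing the 12% decrease: 6.399661 ÷ 0.88 ≈ 7.27 mV.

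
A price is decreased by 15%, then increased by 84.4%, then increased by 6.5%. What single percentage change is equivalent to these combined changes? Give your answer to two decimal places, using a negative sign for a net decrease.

66.93%

A 15% decrease multiplies by 0.85.
Then an 84.4% increase: 0.85 × 1.844 = 1.5674.
Then a 6.5% increase: 1.5674 × 1.065 = 1.669281.
Overall factor 1.669281, i.e. 66.93%.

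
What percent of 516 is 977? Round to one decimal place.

977 ÷ 516 ≈ 189.3%.

189.3%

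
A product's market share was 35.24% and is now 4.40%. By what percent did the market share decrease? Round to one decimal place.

The change is 4.40 − 35.24 = -30.84 percentage points.
Relative to the original 35.24%, that is -30.84 ÷ 35.24 ≈ -87.5%.
So the market share fell by 87.5%.

87.5%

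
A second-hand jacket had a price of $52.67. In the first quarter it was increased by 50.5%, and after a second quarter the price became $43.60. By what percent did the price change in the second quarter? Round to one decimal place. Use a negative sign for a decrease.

-45.0%

After the first quarter: $52.67 × 1.505 = $79.26835.
Second-quarter multiplier: $43.60 ÷ $79.26835 ≈ 0.55003.
That is a change of -45.0%.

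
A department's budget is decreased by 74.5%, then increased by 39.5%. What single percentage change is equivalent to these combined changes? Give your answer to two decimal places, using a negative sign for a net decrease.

A 74.5% decrease multiplies by 0.255.
Then a 39.5% increase: 0.255 × 1.395 = 0.355725.
Overall factor 0.355725, i.e. -64.43%.

-64.43%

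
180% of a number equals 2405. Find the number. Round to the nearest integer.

1336

2405 ÷ 1.8 ≈ 1336.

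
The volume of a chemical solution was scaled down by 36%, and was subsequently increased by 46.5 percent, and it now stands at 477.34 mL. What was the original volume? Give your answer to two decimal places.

509.11 mL

The overall multiplier applied was 0.64 × 1.465 = 0.9376.
So the original volume was 477.34 ÷ 0.9376 ≈ 509.11 mL.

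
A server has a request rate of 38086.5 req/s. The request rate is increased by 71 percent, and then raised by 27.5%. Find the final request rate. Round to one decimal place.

83038.1 req/s

After the 71% increase: 38086.5 × 1.71 = 65127.915.
27.5% increase: 65127.915 × 1.275 = 83038.091625 ≈ 83038.1.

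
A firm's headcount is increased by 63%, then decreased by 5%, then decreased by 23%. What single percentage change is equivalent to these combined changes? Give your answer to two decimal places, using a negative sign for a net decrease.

A 63% increase multiplies by 1.63.
Then a 5% decrease: 1.63 × 0.95 = 1.5485.
Then a 23% decrease: 1.5485 × 0.77 = 1.192345.
Overall factor 1.192345, i.e. 19.23%.

19.23%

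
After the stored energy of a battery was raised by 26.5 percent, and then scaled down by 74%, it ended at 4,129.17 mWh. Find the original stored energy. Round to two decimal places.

12,554.48 mWh

Undoing the 74% decrease: 4,129.17 ÷ 0.26 ≈ 15881.423077.
Undoing the 26.5% increase: 15881.423077 ÷ 1.265 ≈ 12,554.48 mWh.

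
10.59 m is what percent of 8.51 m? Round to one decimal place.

10.59 m ÷ 8.51 m ≈ 124.4%.

124.4%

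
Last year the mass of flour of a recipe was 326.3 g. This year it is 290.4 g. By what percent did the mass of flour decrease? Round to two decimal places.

Change: 290.4 − 326.3 = -35.9.
Relative to the original: -35.9 ÷ 326.3 ≈ -11.00%.
So the mass of flour decreased by 11.00%.

11.00%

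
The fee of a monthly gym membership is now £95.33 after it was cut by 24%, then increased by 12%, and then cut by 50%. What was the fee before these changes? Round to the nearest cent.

Undoing the 50% decrease: £95.33 ÷ 0.5 = £190.66.
Undoing the 12% increase: £190.66 ÷ 1.12 ≈ £170.232143.
Undoing the 24% decrease: £170.232143 ÷ 0.76 ≈ £223.99.

£223.99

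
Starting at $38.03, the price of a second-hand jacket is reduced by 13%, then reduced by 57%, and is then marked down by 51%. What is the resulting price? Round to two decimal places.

$6.97

Apply the 13% decrease: $38.03 × 0.87 = $33.0861.
Apply the 57% decrease: $33.0861 × 0.43 = $14.227023.
51% decrease: $14.227023 × 0.49 = $6.97124127 ≈ $6.97.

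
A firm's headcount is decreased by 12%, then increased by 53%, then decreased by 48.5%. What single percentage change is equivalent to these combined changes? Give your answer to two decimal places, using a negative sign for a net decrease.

-30.66%

A 12% decrease multiplies by 0.88.
Then a 53% increase: 0.88 × 1.53 = 1.3464.
Then a 48.5% decrease: 1.3464 × 0.515 = 0.693396.
Overall factor 0.693396, i.e. -30.66%.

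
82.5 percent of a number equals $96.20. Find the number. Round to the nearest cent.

$96.20 ÷ 0.825 ≈ $116.61.

$116.61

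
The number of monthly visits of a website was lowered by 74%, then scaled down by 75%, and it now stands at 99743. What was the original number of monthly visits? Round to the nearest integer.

Undoing the 75% decrease: 99743 ÷ 0.25 = 398972.
Undoing the 74% decrease: 398972 ÷ 0.26 ≈ 1534508.

1534508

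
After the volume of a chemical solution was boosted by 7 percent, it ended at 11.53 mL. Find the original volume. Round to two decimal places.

10.78 mL

The overall multiplier applied was 1.07.
So the original volume was 11.53 ÷ 1.07 ≈ 10.78 mL.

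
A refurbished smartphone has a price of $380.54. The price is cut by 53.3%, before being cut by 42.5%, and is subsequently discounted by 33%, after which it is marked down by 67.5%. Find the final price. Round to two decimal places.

Each change multiplies by a factor: 0.467 × 0.575 × 0.67 × 0.325 = 0.05847131875.
$380.54 × 0.05847131875 = $22.250675637125 ≈ $22.25.

$22.25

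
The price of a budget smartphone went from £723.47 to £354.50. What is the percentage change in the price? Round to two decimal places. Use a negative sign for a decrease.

Change: £354.50 − £723.47 = -£368.97.
Relative to the original: -£368.97 ÷ £723.47 ≈ -51.00%.

-51.00%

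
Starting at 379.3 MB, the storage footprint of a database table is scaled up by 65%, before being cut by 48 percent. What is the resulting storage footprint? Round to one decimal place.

Each change multiplies by a factor: 1.65 × 0.52 = 0.858.
379.3 × 0.858 = 325.4394 ≈ 325.4.

325.4 MB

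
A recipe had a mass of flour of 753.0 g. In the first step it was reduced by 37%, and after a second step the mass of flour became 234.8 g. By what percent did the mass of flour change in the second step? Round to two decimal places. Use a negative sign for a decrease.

-50.50%

After the first step: 753.0 × 0.63 = 474.39.
Second-step multiplier: 234.8 ÷ 474.39 ≈ 0.494951.
That is a change of -50.50%.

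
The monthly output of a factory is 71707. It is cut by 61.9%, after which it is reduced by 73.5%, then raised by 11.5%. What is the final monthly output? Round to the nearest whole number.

8072

61.9% decrease: 71707 × 0.381 = 27320.367.
73.5% decrease: 27320.367 × 0.265 = 7239.897255.
11.5% increase: 7239.897255 × 1.115 = 8072.485439325 ≈ 8072.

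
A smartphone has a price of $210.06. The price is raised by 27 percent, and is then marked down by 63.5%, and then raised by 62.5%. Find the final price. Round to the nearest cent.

Each change multiplies by a factor: 1.27 × 0.365 × 1.625 = 0.75326875.
$210.06 × 0.75326875 = $158.231633625 ≈ $158.23.

$158.23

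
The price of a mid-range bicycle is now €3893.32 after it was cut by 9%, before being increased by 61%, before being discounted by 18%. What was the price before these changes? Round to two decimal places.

€3240.70

Undoing the 18% decrease: €3893.32 ÷ 0.82 ≈ €4747.95122.
Undoing the 61% increase: €4747.95122 ÷ 1.61 ≈ €2949.038025.
Undoing the 9% decrease: €2949.038025 ÷ 0.91 ≈ €3240.70.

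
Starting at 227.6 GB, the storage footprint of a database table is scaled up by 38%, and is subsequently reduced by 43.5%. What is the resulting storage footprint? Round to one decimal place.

Each change multiplies by a factor: 1.38 × 0.565 = 0.7797.
227.6 × 0.7797 = 177.45972 ≈ 177.5.

177.5 GB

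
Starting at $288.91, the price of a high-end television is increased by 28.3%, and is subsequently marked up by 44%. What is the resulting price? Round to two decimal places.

28.3% increase: $288.91 × 1.283 = $370.67153.
44% increase: $370.67153 × 1.44 = $533.7670032 ≈ $533.77.

$533.77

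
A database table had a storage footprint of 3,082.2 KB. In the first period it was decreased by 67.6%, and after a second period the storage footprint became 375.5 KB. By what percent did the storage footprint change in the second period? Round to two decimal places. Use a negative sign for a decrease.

After the first period: 3,082.2 × 0.324 = 998.6328.
Second-period multiplier: 375.5 ÷ 998.6328 ≈ 0.376014.
That is a change of -62.40%.

-62.40%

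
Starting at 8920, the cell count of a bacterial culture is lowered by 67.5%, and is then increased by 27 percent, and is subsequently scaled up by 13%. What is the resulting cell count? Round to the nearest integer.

4160

Each change multiplies by a factor: 0.325 × 1.27 × 1.13 = 0.4664075.
8920 × 0.4664075 = 4160.3549 ≈ 4160.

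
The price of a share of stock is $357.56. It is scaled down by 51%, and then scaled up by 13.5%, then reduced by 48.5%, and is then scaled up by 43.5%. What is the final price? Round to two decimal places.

Apply the 51% decrease: $357.56 × 0.49 = $175.2044.
Apply the 13.5% increase: $175.2044 × 1.135 = $198.856994.
Apply the 48.5% decrease: $198.856994 × 0.515 = $102.41135191.
After the 43.5% increase: $102.41135191 × 1.435 = $146.96028999085 ≈ $146.96.

$146.96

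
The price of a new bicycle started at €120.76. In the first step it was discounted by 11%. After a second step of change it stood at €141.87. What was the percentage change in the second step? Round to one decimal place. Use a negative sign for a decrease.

32.0%

After the first step: €120.76 × 0.89 = €107.4764.
Second-step multiplier: €141.87 ÷ €107.4764 ≈ 1.32001.
That is a change of 32.0%.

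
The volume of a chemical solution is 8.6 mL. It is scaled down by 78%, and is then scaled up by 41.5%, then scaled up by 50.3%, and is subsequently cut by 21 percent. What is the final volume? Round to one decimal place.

3.2 mL

78% decrease: 8.6 × 0.22 = 1.892.
41.5% increase: 1.892 × 1.415 = 2.67718.
Apply the 50.3% increase: 2.67718 × 1.503 = 4.02380154.
21% decrease: 4.02380154 × 0.79 = 3.1788032166 ≈ 3.2.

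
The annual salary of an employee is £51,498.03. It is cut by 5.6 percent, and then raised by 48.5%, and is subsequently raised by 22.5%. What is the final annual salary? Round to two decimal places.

5.6% decrease: £51,498.03 × 0.944 = £48614.14032.
After the 48.5% increase: £48614.14032 × 1.485 = £72191.9983752.
After the 22.5% increase: £72191.9983752 × 1.225 = £88435.19800962 ≈ £88,435.20.

£88,435.20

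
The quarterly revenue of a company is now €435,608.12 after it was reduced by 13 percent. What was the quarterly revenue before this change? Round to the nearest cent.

€500,698.99

The overall multiplier applied was 0.87.
So the original quarterly revenue was €435,608.12 ÷ 0.87 ≈ €500,698.99.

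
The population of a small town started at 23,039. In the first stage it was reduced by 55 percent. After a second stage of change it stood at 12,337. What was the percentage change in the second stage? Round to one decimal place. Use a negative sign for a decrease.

19.0%

After the first stage: 23,039 × 0.45 = 10367.55.
Second-stage multiplier: 12,337 ÷ 10367.55 ≈ 1.18996.
That is a change of 19.0%.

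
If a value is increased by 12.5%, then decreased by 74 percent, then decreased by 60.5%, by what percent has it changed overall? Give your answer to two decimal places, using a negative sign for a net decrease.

A 12.5% increase multiplies by 1.125.
Then a 74% decrease: 1.125 × 0.26 = 0.2925.
Then a 60.5% decrease: 0.2925 × 0.395 = 0.1155375.
Overall factor 0.1155375, i.e. -88.45%.

-88.45%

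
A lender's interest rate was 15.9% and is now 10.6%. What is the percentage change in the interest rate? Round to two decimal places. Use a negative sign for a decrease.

-33.33%

The change is 10.6 − 15.9 = -5.3 percentage points.
Relative to the original 15.9%, that is -5.3 ÷ 15.9 ≈ -33.33%.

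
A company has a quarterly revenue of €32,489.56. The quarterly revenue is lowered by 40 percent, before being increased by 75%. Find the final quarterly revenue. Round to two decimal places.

€34,114.04

Each change multiplies by a factor: 0.6 × 1.75 = 1.05.
€32,489.56 × 1.05 = €34114.038 ≈ €34,114.04.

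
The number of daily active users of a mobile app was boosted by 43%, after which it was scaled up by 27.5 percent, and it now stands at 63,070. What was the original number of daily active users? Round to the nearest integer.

34,592

Undoing the 27.5% increase: 63,070 ÷ 1.275 ≈ 49466.666667.
Undoing the 43% increase: 49466.666667 ÷ 1.43 ≈ 34,592.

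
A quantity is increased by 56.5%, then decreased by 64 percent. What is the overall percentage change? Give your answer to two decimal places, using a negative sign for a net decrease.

The combined multiplier is 1.565 × 0.36 = 0.5634.
That corresponds to a decrease of 43.66%.

-43.66%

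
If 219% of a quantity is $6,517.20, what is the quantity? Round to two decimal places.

$2,975.89

$6,517.20 ÷ 2.19 ≈ $2,975.89.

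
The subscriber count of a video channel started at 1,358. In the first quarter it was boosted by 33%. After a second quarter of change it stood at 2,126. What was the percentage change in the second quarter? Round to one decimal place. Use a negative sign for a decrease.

After the first quarter: 1,358 × 1.33 = 1806.14.
Second-quarter multiplier: 2,126 ÷ 1806.14 ≈ 1.1771.
That is a change of 17.7%.

17.7%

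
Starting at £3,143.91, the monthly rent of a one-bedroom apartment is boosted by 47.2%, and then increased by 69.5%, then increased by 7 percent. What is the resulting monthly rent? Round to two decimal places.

£8,393.27

After the 47.2% increase: £3,143.91 × 1.472 = £4627.83552.
After the 69.5% increase: £4627.83552 × 1.695 = £7844.1812064.
After the 7% increase: £7844.1812064 × 1.07 = £8393.273890848 ≈ £8,393.27.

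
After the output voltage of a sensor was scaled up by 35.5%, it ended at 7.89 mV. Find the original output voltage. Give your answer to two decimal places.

5.82 mV

The overall multiplier applied was 1.355.
So the original output voltage was 7.89 ÷ 1.355 ≈ 5.82 mV.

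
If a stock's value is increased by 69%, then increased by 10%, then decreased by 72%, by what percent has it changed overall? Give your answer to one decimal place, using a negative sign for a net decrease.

The combined multiplier is 1.69 × 1.1 × 0.28 = 0.52052.
That corresponds to a decrease of 47.9%.

-47.9%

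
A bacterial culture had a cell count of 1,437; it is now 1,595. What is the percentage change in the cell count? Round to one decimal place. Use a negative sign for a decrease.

Change: 1,595 − 1,437 = 158.
Relative to the original: 158 ÷ 1,437 ≈ 11.0%.

11.0%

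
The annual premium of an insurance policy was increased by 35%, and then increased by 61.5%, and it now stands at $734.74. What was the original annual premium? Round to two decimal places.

The overall multiplier applied was 1.35 × 1.615 = 2.18025.
So the original annual premium was $734.74 ÷ 2.18025 ≈ $337.00.

$337.00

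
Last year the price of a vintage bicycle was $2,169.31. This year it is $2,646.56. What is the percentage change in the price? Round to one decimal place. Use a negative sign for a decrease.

22.0%

Change: $2,646.56 − $2,169.31 = $477.25.
Relative to the original: $477.25 ÷ $2,169.31 ≈ 22.0%.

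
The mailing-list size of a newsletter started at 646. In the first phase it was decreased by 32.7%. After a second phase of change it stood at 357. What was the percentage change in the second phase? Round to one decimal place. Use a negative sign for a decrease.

-17.9%

After the first phase: 646 × 0.673 = 434.758.
Second-phase multiplier: 357 ÷ 434.758 ≈ 0.82115.
That is a change of -17.9%.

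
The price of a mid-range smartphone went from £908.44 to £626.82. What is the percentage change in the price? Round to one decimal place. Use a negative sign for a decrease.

-31.0%

Change: £626.82 − £908.44 = -£281.62.
Relative to the original: -£281.62 ÷ £908.44 ≈ -31.0%.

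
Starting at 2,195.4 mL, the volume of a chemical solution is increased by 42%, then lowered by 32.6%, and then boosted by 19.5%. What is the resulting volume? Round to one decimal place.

Each change multiplies by a factor: 1.42 × 0.674 × 1.195 = 1.1437106.
2,195.4 × 1.1437106 = 2510.90225124 ≈ 2,510.9.

2,510.9 mL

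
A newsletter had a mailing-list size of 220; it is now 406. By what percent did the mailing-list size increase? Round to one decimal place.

Change: 406 − 220 = 186.
Relative to the original: 186 ÷ 220 ≈ 84.5%.
So the mailing-list size increased by 84.5%.

84.5%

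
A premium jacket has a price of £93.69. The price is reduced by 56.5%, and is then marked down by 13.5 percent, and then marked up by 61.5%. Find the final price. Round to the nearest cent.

£56.93

Apply the 56.5% decrease: £93.69 × 0.435 = £40.75515.
Apply the 13.5% decrease: £40.75515 × 0.865 = £35.25320475.
After the 61.5% increase: £35.25320475 × 1.615 = £56.93392567125 ≈ £56.93.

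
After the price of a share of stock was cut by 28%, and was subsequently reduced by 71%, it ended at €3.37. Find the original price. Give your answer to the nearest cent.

The overall multiplier applied was 0.72 × 0.29 = 0.2088.
So the original price was €3.37 ÷ 0.2088 ≈ €16.14.

€16.14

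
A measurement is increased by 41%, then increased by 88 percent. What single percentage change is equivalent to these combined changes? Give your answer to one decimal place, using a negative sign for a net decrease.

The combined multiplier is 1.41 × 1.88 = 2.6508.
That corresponds to an increase of 165.1%.

165.1%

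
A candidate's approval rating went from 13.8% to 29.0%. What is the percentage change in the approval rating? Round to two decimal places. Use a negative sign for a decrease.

110.14%

The change is 29.0 − 13.8 = 15.2 percentage points.
Relative to the original 13.8%, that is 15.2 ÷ 13.8 ≈ 110.14%.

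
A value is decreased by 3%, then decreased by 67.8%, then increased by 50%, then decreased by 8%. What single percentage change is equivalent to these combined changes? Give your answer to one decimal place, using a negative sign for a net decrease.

-56.9%

The combined multiplier is 0.97 × 0.322 × 1.5 × 0.92 = 0.4310292.
That corresponds to a decrease of 56.9%.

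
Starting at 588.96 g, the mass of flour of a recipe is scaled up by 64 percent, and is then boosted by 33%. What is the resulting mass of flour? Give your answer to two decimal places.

1284.64 g

64% increase: 588.96 × 1.64 = 965.8944.
After the 33% increase: 965.8944 × 1.33 = 1284.639552 ≈ 1284.64.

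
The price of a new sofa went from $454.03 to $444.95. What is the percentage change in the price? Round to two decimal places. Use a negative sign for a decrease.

-2.00%

Change: $444.95 − $454.03 = -$9.08.
Relative to the original: -$9.08 ÷ $454.03 ≈ -2.00%.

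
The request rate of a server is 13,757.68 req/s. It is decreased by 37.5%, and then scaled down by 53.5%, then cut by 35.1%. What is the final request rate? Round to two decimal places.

Apply the 37.5% decrease: 13,757.68 × 0.625 = 8598.55.
Apply the 53.5% decrease: 8598.55 × 0.465 = 3998.32575.
After the 35.1% decrease: 3998.32575 × 0.649 = 2594.91341175 ≈ 2,594.91.

2,594.91 req/s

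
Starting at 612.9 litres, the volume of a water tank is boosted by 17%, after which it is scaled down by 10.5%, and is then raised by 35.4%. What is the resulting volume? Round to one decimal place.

869.0 litres

17% increase: 612.9 × 1.17 = 717.093.
After the 10.5% decrease: 717.093 × 0.895 = 641.798235.
35.4% increase: 641.798235 × 1.354 = 868.99481019 ≈ 869.0.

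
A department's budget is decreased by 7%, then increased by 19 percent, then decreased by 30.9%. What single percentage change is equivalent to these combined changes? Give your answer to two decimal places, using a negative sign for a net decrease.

The combined multiplier is 0.93 × 1.19 × 0.691 = 0.7647297.
That corresponds to a decrease of 23.53%.

-23.53%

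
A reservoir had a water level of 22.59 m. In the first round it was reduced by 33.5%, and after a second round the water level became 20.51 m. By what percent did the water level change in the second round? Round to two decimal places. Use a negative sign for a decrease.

After the first round: 22.59 × 0.665 = 15.02235.
Second-round multiplier: 20.51 ÷ 15.02235 ≈ 1.365299.
That is a change of 36.53%.

36.53%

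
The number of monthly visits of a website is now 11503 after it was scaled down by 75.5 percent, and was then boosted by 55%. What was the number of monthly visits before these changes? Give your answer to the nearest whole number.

30291

Undoing the 55% increase: 11503 ÷ 1.55 ≈ 7421.290323.
Undoing the 75.5% decrease: 7421.290323 ÷ 0.245 ≈ 30291.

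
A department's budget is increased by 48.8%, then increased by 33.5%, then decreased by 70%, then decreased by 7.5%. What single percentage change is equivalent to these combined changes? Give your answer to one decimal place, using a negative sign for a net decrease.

A 48.8% increase multiplies by 1.488.
Then a 33.5% increase: 1.488 × 1.335 = 1.98648.
Then a 70% decrease: 1.98648 × 0.3 = 0.595944.
Then a 7.5% decrease: 0.595944 × 0.925 = 0.5512482.
Overall factor 0.5512482, i.e. -44.9%.

-44.9%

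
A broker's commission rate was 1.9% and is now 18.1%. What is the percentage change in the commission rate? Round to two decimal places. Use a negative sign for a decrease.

852.63%

The change is 18.1 − 1.9 = 16.2 percentage points.
Relative to the original 1.9%, that is 16.2 ÷ 1.9 ≈ 852.63%.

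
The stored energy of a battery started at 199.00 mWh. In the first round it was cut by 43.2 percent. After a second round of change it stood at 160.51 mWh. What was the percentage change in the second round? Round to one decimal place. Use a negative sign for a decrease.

After the first round: 199.00 × 0.568 = 113.032.
Second-round multiplier: 160.51 ÷ 113.032 ≈ 1.42004.
That is a change of 42.0%.

42.0%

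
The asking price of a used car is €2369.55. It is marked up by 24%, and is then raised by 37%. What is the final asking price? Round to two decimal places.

€4025.39

Each change multiplies by a factor: 1.24 × 1.37 = 1.6988.
€2369.55 × 1.6988 = €4025.39154 ≈ €4025.39.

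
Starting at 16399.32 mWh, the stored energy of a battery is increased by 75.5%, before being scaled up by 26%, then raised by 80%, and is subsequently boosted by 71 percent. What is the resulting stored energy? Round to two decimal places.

Each change multiplies by a factor: 1.755 × 1.26 × 1.8 × 1.71 = 6.8063814.
16399.32 × 6.8063814 = 111620.026620648 ≈ 111620.03.

111620.03 mWh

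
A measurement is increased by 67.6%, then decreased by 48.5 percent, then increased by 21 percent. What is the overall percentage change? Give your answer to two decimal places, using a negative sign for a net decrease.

A 67.6% increase multiplies by 1.676.
Then a 48.5% decrease: 1.676 × 0.515 = 0.86314.
Then a 21% increase: 0.86314 × 1.21 = 1.0443994.
Overall factor 1.0443994, i.e. 4.44%.

4.44%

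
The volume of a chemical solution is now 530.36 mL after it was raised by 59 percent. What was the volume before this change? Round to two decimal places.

The overall multiplier applied was 1.59.
So the original volume was 530.36 ÷ 1.59 ≈ 333.56 mL.

333.56 mL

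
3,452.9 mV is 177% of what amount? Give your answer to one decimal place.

3,452.9 mV ÷ 1.77 ≈ 1,950.8 mV.

1,950.8 mV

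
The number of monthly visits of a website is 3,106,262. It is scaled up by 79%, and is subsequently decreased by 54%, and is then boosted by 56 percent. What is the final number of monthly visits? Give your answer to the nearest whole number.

3,990,006

79% increase: 3,106,262 × 1.79 = 5560208.98.
Apply the 54% decrease: 5560208.98 × 0.46 = 2557696.1308.
Apply the 56% increase: 2557696.1308 × 1.56 = 3990005.964048 ≈ 3,990,006.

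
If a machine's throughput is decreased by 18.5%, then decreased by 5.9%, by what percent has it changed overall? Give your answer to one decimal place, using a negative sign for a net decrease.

-23.3%

An 18.5% decrease multiplies by 0.815.
Then a 5.9% decrease: 0.815 × 0.941 = 0.766915.
Overall factor 0.766915, i.e. -23.3%.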